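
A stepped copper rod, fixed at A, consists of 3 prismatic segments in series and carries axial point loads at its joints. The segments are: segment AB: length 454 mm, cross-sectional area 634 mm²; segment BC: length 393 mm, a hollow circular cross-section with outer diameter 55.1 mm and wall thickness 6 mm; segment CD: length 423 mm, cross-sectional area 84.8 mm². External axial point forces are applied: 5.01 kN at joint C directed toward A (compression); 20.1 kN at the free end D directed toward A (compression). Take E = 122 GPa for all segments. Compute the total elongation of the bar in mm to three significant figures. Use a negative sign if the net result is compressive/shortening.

Internal axial forces (sectioning from the free end, tension +): N_CD = -20.1 kN, N_BC = -25.11 kN, N_AB = -25.11 kN.
A_BC = 925.5 mm².
δ_AB = -25110·454/(634·122000) = -0.1474 mm
δ_BC = -25110·393/(925.5·122000) = -0.0874 mm
δ_CD = -20100·423/(84.8·122000) = -0.8218 mm
δ = Σδ_i = -1.057 mm.

-1.06 mm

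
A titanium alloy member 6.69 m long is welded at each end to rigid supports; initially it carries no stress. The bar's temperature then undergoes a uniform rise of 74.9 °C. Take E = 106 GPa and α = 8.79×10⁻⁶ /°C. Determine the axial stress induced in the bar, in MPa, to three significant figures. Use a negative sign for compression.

-69.8 MPa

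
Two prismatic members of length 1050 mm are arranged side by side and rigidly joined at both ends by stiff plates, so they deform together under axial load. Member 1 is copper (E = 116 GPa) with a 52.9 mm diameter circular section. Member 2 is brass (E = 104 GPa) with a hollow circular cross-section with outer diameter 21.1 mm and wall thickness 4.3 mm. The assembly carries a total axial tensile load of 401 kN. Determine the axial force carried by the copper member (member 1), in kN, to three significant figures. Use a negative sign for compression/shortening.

A_1 = 2198 mm².
A_2 = 226.9 mm².
Equal strain + equilibrium ⇒ each member carries load in proportion to AE: A₁E₁ = 255000000 N, A₂E₂ = 23600000 N, ΣAE = 278600000 N.
F₁ = P·A₁E₁/ΣAE = 401000·255000000/278600000 = 367000 N.

367 kN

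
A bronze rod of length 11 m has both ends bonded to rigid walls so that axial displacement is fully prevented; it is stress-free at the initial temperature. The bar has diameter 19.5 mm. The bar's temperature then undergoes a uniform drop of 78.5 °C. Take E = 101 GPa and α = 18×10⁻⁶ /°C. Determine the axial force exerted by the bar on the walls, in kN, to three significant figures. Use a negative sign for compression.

42.6 kN

Free thermal expansion αLΔT = 18e-6 · 11000 · -78.5 = -15.54 mm.
The walls impose strain ε = −(-15.54)/11000 = 1.4130e-03; σ = Eε = 101000 · 1.4130e-03 = 142.7 MPa.
Wall reaction R = σ·A = 142.7·298.6 = 42620 N = 42.62 kN.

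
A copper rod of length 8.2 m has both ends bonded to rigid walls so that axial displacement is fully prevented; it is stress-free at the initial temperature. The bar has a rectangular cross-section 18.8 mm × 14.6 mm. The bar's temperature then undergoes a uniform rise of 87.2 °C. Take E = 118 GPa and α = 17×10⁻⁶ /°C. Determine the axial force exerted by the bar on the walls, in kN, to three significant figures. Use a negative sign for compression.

-48.0 kN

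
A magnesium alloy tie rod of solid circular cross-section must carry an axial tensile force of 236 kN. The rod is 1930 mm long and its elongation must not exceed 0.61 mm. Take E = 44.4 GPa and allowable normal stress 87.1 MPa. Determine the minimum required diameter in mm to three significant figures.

Required area A ≥ P/σ_allow = 236000/87.1 = 2710 mm².
For a solid circular section, d ≥ √(4A/π) = 58.74 mm.
Elongation limit: A ≥ PL/(Eδ_allow) = 236000·1930/(44400·0.61) = 16820 mm² ⇒ d ≥ 146.3 mm.
The elongation limit governs.

146 mm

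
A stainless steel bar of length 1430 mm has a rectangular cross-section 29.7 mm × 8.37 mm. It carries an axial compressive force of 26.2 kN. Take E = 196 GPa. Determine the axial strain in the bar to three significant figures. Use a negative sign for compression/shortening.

-5.38e-04

A = 248.6 mm².
σ = N/A = -105.4 MPa; ε = σ/E = -105.4/196000 = -5.377e-04.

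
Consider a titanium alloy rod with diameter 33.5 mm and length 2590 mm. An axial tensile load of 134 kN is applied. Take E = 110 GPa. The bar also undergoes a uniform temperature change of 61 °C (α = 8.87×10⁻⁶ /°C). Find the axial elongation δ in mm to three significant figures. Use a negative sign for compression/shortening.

4.98 mm

A = 881.4 mm².
δ_mech = NL/(AE) = 134000·2590/(881.4·110000) = 3.58 mm.
δ_thermal = αLΔT = 8.87e-6·2590·61 = 1.401 mm.
δ = δ_mech + δ_thermal = 4.981 mm.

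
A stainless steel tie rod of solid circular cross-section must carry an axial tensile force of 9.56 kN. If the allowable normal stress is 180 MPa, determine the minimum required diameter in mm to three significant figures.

Required area A ≥ P/σ_allow = 9560/180 = 53.11 mm².
For a solid circular section, d ≥ √(4A/π) = 8.223 mm.

8.22 mm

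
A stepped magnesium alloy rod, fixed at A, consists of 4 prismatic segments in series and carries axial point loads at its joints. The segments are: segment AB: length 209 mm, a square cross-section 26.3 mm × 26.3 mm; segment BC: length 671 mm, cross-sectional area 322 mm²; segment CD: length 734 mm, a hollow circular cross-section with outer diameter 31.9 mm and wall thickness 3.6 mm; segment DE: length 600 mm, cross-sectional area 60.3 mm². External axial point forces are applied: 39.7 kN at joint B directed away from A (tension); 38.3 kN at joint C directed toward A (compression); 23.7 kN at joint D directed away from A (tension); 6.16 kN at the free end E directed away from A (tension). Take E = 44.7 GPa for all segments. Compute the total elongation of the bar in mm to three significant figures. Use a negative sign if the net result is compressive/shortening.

2.72 mm

Internal axial forces (sectioning from the free end, tension +): N_DE = 6.16 kN, N_CD = 29.86 kN, N_BC = -8.44 kN, N_AB = 31.26 kN.
A_AB = 691.7 mm².
A_CD = 320.1 mm².
δ_AB = 31260·209/(691.7·44700) = 0.2113 mm
δ_BC = -8440·671/(322·44700) = -0.3935 mm
δ_CD = 29860·734/(320.1·44700) = 1.532 mm
δ_DE = 6160·600/(60.3·44700) = 1.371 mm
δ = Σδ_i = 2.721 mm.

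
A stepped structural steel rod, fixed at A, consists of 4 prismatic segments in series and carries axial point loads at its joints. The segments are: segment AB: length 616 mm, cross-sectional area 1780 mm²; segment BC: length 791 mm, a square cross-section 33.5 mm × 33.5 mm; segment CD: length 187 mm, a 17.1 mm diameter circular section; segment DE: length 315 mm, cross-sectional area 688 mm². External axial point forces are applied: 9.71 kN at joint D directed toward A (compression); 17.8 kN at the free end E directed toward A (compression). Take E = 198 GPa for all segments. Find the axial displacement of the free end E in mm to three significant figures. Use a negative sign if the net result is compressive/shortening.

Internal axial forces (sectioning from the free end, tension +): N_DE = -17.8 kN, N_CD = -27.51 kN, N_BC = -27.51 kN, N_AB = -27.51 kN.
A_BC = 1122 mm².
A_CD = 229.7 mm².
δ_AB = -27510·616/(1780·198000) = -0.04808 mm
δ_BC = -27510·791/(1122·198000) = -0.09793 mm
δ_CD = -27510·187/(229.7·198000) = -0.1131 mm
δ_DE = -17800·315/(688·198000) = -0.04116 mm
δ = Σδ_i = -0.3003 mm.

-0.300 mm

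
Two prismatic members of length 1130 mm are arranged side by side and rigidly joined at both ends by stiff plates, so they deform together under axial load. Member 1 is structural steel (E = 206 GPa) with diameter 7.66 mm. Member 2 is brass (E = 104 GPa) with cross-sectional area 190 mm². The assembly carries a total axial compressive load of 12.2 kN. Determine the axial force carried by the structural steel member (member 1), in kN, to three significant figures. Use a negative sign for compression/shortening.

A_1 = 46.08 mm².
Equal strain + equilibrium ⇒ each member carries load in proportion to AE: A₁E₁ = 9493000 N, A₂E₂ = 19760000 N, ΣAE = 29250000 N.
F₁ = P·A₁E₁/ΣAE = -12200·9493000/29250000 = -3959 N.

-3.96 kN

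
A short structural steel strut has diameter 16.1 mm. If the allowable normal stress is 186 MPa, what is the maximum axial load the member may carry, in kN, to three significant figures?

A = 203.6 mm².
P_max = σ_allow · A = 186 · 203.6 = 37870 N = 37.87 kN.

37.9 kN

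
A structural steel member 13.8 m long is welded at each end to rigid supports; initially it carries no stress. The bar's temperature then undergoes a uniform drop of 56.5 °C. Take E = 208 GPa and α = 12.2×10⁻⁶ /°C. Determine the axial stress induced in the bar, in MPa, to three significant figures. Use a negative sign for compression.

143 MPa

Free thermal expansion αLΔT = 12.2e-6 · 13800 · -56.5 = -9.512 mm.
The walls impose strain ε = −(-9.512)/13800 = 6.8930e-04; σ = Eε = 208000 · 6.8930e-04 = 143.4 MPa.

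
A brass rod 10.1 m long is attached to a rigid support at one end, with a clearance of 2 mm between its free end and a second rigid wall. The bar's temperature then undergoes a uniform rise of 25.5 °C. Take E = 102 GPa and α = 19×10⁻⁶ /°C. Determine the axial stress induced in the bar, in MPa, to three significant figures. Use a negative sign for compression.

-29.2 MPa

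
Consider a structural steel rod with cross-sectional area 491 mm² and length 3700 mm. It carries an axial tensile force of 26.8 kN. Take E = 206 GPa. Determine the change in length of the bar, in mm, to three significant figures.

0.980 mm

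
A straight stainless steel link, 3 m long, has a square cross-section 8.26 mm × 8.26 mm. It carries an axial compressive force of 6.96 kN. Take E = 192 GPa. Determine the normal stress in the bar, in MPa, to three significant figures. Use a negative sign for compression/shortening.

-102 MPa

A = 68.23 mm².
σ = N/A = -6960/68.23 = -102 MPa.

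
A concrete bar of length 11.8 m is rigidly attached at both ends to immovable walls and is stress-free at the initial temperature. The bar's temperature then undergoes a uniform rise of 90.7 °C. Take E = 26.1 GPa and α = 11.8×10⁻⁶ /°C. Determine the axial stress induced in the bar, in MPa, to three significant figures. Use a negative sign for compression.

-27.9 MPa

Free thermal expansion αLΔT = 11.8e-6 · 11800 · 90.7 = 12.63 mm.
The walls impose strain ε = −(12.63)/11800 = -1.0703e-03; σ = Eε = 26100 · -1.0703e-03 = -27.93 MPa.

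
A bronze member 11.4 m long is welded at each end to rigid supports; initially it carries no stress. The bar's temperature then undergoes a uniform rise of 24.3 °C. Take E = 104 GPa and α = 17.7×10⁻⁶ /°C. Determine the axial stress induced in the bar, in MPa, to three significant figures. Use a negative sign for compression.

Free thermal expansion αLΔT = 17.7e-6 · 11400 · 24.3 = 4.903 mm.
The walls impose strain ε = −(4.903)/11400 = -4.3011e-04; σ = Eε = 104000 · -4.3011e-04 = -44.73 MPa.

-44.7 MPa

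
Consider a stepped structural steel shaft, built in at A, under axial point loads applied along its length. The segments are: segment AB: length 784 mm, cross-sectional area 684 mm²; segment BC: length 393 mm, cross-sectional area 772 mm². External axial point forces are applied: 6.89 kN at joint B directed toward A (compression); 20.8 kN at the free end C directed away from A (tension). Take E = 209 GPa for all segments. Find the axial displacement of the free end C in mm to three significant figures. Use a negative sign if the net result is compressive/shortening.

0.127 mm

Internal axial forces (sectioning from the free end, tension +): N_BC = 20.8 kN, N_AB = 13.91 kN.
δ_AB = 13910·784/(684·209000) = 0.07629 mm
δ_BC = 20800·393/(772·209000) = 0.05066 mm
δ = Σδ_i = 0.1269 mm.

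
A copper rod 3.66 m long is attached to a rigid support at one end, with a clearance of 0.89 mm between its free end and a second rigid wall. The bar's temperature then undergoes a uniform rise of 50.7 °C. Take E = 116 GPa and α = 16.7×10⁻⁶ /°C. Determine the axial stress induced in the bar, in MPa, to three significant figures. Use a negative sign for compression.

-70.0 MPa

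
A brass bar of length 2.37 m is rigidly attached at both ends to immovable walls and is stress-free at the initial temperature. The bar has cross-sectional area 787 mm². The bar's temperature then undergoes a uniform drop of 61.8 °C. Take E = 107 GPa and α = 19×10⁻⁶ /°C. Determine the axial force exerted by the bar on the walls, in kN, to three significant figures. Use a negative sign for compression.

98.9 kN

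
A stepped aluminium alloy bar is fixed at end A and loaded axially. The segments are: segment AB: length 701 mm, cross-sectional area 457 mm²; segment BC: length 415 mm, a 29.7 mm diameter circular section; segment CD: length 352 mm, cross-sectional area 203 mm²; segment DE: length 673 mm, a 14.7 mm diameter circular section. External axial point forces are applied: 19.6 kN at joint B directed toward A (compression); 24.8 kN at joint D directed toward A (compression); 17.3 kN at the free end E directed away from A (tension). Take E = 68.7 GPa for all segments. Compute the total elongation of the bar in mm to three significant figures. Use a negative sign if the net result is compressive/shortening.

0.139 mm

Internal axial forces (sectioning from the free end, tension +): N_DE = 17.3 kN, N_CD = -7.5 kN, N_BC = -7.5 kN, N_AB = -27.1 kN.
A_BC = 692.8 mm².
A_DE = 169.7 mm².
δ_AB = -27100·701/(457·68700) = -0.6051 mm
δ_BC = -7500·415/(692.8·68700) = -0.0654 mm
δ_CD = -7500·352/(203·68700) = -0.1893 mm
δ_DE = 17300·673/(169.7·68700) = 0.9986 mm
δ = Σδ_i = 0.1388 mm.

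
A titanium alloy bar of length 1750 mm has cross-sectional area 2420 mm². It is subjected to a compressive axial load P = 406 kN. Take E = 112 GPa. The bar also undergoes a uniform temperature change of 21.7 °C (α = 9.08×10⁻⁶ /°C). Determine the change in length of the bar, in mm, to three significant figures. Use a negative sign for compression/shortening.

-2.28 mm

δ_mech = NL/(AE) = -406000·1750/(2420·112000) = -2.621 mm.
δ_thermal = αLΔT = 9.08e-6·1750·21.7 = 0.3448 mm.
δ = δ_mech + δ_thermal = -2.277 mm.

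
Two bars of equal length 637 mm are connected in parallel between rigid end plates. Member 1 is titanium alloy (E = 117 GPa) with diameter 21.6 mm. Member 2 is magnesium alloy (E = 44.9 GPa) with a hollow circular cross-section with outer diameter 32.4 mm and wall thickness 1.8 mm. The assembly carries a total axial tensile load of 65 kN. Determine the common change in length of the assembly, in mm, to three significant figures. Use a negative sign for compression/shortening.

A_1 = 366.4 mm².
A_2 = 173 mm².
Equal strain + equilibrium ⇒ each member carries load in proportion to AE: A₁E₁ = 42870000 N, A₂E₂ = 7769000 N, ΣAE = 50640000 N.
δ = PL/ΣAE = 65000·637/50640000 = 0.8176 mm.

0.818 mm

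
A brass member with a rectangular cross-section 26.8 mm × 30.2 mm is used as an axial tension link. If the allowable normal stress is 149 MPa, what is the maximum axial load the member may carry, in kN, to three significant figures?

121 kN

A = 809.4 mm².
P_max = σ_allow · A = 149 · 809.4 = 120600 N = 120.6 kN.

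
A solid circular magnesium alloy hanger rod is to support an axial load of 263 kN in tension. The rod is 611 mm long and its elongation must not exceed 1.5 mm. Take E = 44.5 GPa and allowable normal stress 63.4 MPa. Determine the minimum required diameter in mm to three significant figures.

Required area A ≥ P/σ_allow = 263000/63.4 = 4148 mm².
For a solid circular section, d ≥ √(4A/π) = 72.68 mm.
Elongation limit: A ≥ PL/(Eδ_allow) = 263000·611/(44500·1.5) = 2407 mm² ⇒ d ≥ 55.36 mm.
The stress limit governs.

72.7 mm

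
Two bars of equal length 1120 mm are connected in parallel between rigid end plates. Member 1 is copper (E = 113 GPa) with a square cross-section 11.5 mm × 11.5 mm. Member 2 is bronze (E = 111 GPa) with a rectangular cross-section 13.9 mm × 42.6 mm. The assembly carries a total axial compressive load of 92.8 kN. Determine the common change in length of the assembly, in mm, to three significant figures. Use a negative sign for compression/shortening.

-1.29 mm

A_1 = 132.2 mm².
A_2 = 592.1 mm².
Equal strain + equilibrium ⇒ each member carries load in proportion to AE: A₁E₁ = 14940000 N, A₂E₂ = 65730000 N, ΣAE = 80670000 N.
δ = PL/ΣAE = -92800·1120/80670000 = -1.288 mm.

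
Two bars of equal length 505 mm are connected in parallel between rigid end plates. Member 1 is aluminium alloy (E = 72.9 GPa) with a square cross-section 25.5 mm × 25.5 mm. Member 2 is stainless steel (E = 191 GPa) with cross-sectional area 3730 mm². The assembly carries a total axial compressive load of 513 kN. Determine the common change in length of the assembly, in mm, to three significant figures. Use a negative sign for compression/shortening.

A_1 = 650.2 mm².
Equal strain + equilibrium ⇒ each member carries load in proportion to AE: A₁E₁ = 47400000 N, A₂E₂ = 712400000 N, ΣAE = 759800000 N.
δ = PL/ΣAE = -513000·505/759800000 = -0.3409 mm.

-0.341 mm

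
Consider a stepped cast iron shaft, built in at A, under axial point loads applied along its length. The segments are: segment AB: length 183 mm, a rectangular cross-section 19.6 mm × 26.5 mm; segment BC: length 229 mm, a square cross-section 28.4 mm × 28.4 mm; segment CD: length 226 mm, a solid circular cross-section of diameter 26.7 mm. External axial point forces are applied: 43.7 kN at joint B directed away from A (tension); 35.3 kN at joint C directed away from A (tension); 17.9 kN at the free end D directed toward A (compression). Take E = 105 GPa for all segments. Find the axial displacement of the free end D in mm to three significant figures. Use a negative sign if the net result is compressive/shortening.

0.183 mm

Internal axial forces (sectioning from the free end, tension +): N_CD = -17.9 kN, N_BC = 17.4 kN, N_AB = 61.1 kN.
A_AB = 519.4 mm².
A_BC = 806.6 mm².
A_CD = 559.9 mm².
δ_AB = 61100·183/(519.4·105000) = 0.205 mm
δ_BC = 17400·229/(806.6·105000) = 0.04705 mm
δ_CD = -17900·226/(559.9·105000) = -0.06881 mm
δ = Σδ_i = 0.1833 mm.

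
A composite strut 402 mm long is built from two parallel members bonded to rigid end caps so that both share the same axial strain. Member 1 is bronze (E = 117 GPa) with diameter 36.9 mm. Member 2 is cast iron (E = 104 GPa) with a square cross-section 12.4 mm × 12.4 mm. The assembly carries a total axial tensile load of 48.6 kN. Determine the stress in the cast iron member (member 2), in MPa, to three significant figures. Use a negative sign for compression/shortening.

35.8 MPa

A_1 = 1069 mm².
A_2 = 153.8 mm².
Equal strain + equilibrium ⇒ each member carries load in proportion to AE: A₁E₁ = 125100000 N, A₂E₂ = 15990000 N, ΣAE = 141100000 N.
σ₂ = P·E₂/ΣAE = 48600·104000/141100000 = 35.82 MPa.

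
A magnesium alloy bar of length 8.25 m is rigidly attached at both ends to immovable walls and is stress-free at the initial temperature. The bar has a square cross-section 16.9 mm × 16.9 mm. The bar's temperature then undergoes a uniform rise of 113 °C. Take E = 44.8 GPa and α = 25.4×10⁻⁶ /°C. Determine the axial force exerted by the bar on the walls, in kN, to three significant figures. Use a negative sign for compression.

-36.7 kN

Free thermal expansion αLΔT = 25.4e-6 · 8250 · 113 = 23.68 mm.
The walls impose strain ε = −(23.68)/8250 = -2.8702e-03; σ = Eε = 44800 · -2.8702e-03 = -128.6 MPa.
Wall reaction R = σ·A = -128.6·285.6 = -36730 N = -36.73 kN.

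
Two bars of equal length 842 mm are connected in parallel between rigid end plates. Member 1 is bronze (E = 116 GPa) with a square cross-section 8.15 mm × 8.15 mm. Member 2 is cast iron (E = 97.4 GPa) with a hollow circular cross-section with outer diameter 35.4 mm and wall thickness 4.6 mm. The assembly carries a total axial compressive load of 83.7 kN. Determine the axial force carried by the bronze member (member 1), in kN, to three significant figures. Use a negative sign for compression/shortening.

-12.6 kN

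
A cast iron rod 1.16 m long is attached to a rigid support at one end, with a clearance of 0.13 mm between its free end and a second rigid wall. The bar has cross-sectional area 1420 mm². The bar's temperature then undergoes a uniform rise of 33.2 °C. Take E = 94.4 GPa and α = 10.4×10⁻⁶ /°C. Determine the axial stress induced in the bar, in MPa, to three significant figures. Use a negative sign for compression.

-22.0 MPa

Free thermal expansion αLΔT = 10.4e-6 · 1160 · 33.2 = 0.4005 mm.
The walls engage after the gap closes; constrained expansion = 0.4005 − 0.13 = 0.2705 mm.
The walls impose strain ε = −(0.2705)/1160 = -2.3321e-04; σ = Eε = 94400 · -2.3321e-04 = -22.02 MPa.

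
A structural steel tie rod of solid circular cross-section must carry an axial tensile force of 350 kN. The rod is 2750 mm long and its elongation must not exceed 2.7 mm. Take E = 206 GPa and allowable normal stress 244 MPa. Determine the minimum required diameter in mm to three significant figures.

Required area A ≥ P/σ_allow = 350000/244 = 1434 mm².
For a solid circular section, d ≥ √(4A/π) = 42.74 mm.
Elongation limit: A ≥ PL/(Eδ_allow) = 350000·2750/(206000·2.7) = 1730 mm² ⇒ d ≥ 46.94 mm.
The elongation limit governs.

46.9 mm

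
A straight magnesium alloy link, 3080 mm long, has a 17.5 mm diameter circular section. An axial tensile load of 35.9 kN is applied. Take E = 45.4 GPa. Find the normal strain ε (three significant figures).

A = 240.5 mm².
σ = N/A = 149.3 MPa; ε = σ/E = 149.3/45400 = 3.288e-03.

0.00329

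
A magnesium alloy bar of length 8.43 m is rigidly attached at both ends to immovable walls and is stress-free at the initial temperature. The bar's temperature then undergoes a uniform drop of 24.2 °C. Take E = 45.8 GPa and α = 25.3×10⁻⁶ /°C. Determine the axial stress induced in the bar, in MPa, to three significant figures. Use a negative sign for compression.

Free thermal expansion αLΔT = 25.3e-6 · 8430 · -24.2 = -5.161 mm.
The walls impose strain ε = −(-5.161)/8430 = 6.1226e-04; σ = Eε = 45800 · 6.1226e-04 = 28.04 MPa.

28.0 MPa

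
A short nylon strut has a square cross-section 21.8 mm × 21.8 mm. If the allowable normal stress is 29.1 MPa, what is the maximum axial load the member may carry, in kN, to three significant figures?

13.8 kN

A = 475.2 mm².
P_max = σ_allow · A = 29.1 · 475.2 = 13830 N = 13.83 kN.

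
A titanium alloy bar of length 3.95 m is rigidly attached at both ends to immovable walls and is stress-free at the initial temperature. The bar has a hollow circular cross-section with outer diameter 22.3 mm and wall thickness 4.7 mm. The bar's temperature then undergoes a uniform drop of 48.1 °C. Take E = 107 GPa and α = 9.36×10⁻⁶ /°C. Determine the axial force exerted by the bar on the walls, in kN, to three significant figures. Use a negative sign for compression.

Free thermal expansion αLΔT = 9.36e-6 · 3950 · -48.1 = -1.778 mm.
The walls impose strain ε = −(-1.778)/3950 = 4.5022e-04; σ = Eε = 107000 · 4.5022e-04 = 48.17 MPa.
Wall reaction R = σ·A = 48.17·259.9 = 12520 N = 12.52 kN.

12.5 kN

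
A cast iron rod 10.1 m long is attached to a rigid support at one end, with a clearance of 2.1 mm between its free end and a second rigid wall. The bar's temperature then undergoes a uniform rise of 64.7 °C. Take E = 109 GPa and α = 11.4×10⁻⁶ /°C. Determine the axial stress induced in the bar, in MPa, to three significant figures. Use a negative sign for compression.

Free thermal expansion αLΔT = 11.4e-6 · 10100 · 64.7 = 7.45 mm.
The walls engage after the gap closes; constrained expansion = 7.45 − 2.1 = 5.35 mm.
The walls impose strain ε = −(5.35)/10100 = -5.2966e-04; σ = Eε = 109000 · -5.2966e-04 = -57.73 MPa.

-57.7 MPa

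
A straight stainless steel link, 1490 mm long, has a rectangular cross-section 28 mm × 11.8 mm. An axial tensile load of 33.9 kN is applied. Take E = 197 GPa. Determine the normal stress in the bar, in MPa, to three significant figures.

A = 330.4 mm².
σ = N/A = 33900/330.4 = 102.6 MPa.

103 MPa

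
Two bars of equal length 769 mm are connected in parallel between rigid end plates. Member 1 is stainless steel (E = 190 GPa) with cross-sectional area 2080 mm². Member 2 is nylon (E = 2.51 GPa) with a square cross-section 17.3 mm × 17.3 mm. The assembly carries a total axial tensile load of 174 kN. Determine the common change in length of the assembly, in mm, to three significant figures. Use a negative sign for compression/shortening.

0.338 mm

A_2 = 299.3 mm².
Equal strain + equilibrium ⇒ each member carries load in proportion to AE: A₁E₁ = 395200000 N, A₂E₂ = 751200 N, ΣAE = 396000000 N.
δ = PL/ΣAE = 174000·769/396000000 = 0.3379 mm.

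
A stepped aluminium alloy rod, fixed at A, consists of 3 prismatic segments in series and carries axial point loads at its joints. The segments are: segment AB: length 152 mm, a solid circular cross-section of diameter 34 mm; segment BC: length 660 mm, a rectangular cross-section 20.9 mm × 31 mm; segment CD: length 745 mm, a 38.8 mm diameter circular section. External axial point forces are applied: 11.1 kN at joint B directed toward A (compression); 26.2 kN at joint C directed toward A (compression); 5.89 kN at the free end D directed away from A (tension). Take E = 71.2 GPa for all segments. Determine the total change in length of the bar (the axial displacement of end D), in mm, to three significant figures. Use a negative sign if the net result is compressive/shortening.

-0.312 mm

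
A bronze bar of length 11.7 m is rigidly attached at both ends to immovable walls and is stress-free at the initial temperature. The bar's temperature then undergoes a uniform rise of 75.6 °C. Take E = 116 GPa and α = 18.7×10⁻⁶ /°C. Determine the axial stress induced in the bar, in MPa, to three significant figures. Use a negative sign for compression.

Free thermal expansion αLΔT = 18.7e-6 · 11700 · 75.6 = 16.54 mm.
The walls impose strain ε = −(16.54)/11700 = -1.4137e-03; σ = Eε = 116000 · -1.4137e-03 = -164 MPa.

-164 MPa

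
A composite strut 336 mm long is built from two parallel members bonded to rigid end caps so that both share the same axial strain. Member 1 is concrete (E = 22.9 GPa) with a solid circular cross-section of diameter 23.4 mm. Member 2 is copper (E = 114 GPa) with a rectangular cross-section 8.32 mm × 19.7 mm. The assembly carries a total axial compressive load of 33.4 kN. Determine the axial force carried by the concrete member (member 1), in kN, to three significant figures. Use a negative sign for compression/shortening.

A_1 = 430.1 mm².
A_2 = 163.9 mm².
Equal strain + equilibrium ⇒ each member carries load in proportion to AE: A₁E₁ = 9848000 N, A₂E₂ = 18690000 N, ΣAE = 28530000 N.
F₁ = P·A₁E₁/ΣAE = -33400·9848000/28530000 = -11530 N.

-11.5 kN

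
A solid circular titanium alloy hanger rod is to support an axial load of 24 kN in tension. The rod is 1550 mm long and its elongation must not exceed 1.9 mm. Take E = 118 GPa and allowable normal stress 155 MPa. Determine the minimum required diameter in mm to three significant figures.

14.5 mm

Required area A ≥ P/σ_allow = 24000/155 = 154.8 mm².
For a solid circular section, d ≥ √(4A/π) = 14.04 mm.
Elongation limit: A ≥ PL/(Eδ_allow) = 24000·1550/(118000·1.9) = 165.9 mm² ⇒ d ≥ 14.53 mm.
The elongation limit governs.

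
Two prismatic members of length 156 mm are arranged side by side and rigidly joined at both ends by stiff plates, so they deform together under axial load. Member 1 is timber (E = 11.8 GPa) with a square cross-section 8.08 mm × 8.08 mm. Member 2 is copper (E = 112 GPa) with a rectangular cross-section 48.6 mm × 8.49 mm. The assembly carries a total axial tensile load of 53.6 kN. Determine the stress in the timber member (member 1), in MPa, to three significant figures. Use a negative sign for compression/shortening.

A_1 = 65.29 mm².
A_2 = 412.6 mm².
Equal strain + equilibrium ⇒ each member carries load in proportion to AE: A₁E₁ = 770400 N, A₂E₂ = 46210000 N, ΣAE = 46980000 N.
σ₁ = P·E₁/ΣAE = 53600·11800/46980000 = 13.46 MPa.

13.5 MPa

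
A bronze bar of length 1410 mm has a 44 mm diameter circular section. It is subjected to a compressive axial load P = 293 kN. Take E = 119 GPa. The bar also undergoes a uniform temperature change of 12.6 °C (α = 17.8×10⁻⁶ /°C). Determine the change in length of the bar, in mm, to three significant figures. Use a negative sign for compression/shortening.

-1.97 mm

A = 1521 mm².
δ_mech = NL/(AE) = -293000·1410/(1521·119000) = -2.283 mm.
δ_thermal = αLΔT = 17.8e-6·1410·12.6 = 0.3162 mm.
δ = δ_mech + δ_thermal = -1.967 mm.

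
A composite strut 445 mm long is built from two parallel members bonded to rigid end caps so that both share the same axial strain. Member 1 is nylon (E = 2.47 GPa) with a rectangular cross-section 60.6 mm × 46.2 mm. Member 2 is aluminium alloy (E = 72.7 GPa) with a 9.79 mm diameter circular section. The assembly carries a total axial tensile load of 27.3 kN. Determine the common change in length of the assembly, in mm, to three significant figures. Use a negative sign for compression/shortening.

0.981 mm

A_1 = 2800 mm².
A_2 = 75.28 mm².
Equal strain + equilibrium ⇒ each member carries load in proportion to AE: A₁E₁ = 6915000 N, A₂E₂ = 5473000 N, ΣAE = 12390000 N.
δ = PL/ΣAE = 27300·445/12390000 = 0.9807 mm.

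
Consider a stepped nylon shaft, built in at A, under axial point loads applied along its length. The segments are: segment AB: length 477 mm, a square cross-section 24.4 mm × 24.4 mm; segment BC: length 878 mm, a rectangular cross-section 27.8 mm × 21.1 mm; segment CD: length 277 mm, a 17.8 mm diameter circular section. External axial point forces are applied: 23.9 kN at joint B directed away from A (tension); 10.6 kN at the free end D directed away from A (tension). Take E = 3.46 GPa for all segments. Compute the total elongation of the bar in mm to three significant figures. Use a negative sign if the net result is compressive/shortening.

Internal axial forces (sectioning from the free end, tension +): N_CD = 10.6 kN, N_BC = 10.6 kN, N_AB = 34.5 kN.
A_AB = 595.4 mm².
A_BC = 586.6 mm².
A_CD = 248.8 mm².
δ_AB = 34500·477/(595.4·3460) = 7.989 mm
δ_BC = 10600·878/(586.6·3460) = 4.586 mm
δ_CD = 10600·277/(248.8·3460) = 3.41 mm
δ = Σδ_i = 15.98 mm.

16.0 mm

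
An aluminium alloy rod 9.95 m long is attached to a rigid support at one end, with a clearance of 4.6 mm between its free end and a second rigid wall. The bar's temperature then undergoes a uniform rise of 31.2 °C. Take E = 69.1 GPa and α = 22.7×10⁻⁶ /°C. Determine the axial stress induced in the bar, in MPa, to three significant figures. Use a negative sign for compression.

-17.0 MPa

Free thermal expansion αLΔT = 22.7e-6 · 9950 · 31.2 = 7.047 mm.
The walls engage after the gap closes; constrained expansion = 7.047 − 4.6 = 2.447 mm.
The walls impose strain ε = −(2.447)/9950 = -2.4593e-04; σ = Eε = 69100 · -2.4593e-04 = -16.99 MPa.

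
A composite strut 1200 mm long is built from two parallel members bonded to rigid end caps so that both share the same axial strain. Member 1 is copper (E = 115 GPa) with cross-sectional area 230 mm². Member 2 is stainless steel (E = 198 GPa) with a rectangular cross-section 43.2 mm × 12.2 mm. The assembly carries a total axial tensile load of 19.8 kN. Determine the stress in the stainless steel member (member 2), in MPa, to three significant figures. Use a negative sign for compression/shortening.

30.0 MPa

A_2 = 527 mm².
Equal strain + equilibrium ⇒ each member carries load in proportion to AE: A₁E₁ = 26450000 N, A₂E₂ = 104400000 N, ΣAE = 130800000 N.
σ₂ = P·E₂/ΣAE = 19800·198000/130800000 = 29.97 MPa.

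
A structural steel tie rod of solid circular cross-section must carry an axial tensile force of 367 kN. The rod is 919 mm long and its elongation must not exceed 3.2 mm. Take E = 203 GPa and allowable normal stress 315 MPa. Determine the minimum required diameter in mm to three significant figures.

38.5 mm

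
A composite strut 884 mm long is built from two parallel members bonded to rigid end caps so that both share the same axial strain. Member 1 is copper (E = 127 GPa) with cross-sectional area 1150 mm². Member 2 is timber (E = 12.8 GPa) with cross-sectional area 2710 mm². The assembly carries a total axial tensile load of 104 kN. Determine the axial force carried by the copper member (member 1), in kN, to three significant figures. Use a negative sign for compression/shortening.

Equal strain + equilibrium ⇒ each member carries load in proportion to AE: A₁E₁ = 146000000 N, A₂E₂ = 34690000 N, ΣAE = 180700000 N.
F₁ = P·A₁E₁/ΣAE = 104000·146000000/180700000 = 84040 N.

84.0 kN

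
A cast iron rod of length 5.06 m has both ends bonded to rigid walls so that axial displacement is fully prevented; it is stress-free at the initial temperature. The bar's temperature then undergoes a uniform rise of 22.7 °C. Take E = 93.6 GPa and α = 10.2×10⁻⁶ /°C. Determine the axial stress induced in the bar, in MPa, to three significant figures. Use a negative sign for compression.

-21.7 MPa

Free thermal expansion αLΔT = 10.2e-6 · 5060 · 22.7 = 1.172 mm.
The walls impose strain ε = −(1.172)/5060 = -2.3154e-04; σ = Eε = 93600 · -2.3154e-04 = -21.67 MPa.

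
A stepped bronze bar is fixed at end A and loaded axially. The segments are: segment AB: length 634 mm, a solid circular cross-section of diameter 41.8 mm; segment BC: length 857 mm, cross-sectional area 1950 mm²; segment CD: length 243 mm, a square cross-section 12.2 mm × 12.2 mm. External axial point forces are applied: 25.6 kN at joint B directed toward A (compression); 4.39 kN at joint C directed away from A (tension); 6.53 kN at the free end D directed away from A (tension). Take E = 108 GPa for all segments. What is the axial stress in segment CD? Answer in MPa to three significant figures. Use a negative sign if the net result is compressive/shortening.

43.9 MPa

Internal axial forces (sectioning from the free end, tension +): N_CD = 6.53 kN, N_BC = 10.92 kN, N_AB = -14.68 kN.
A_CD = 148.8 mm².
σ_CD = N_CD/A_CD = 6530/148.8 = 43.87 MPa.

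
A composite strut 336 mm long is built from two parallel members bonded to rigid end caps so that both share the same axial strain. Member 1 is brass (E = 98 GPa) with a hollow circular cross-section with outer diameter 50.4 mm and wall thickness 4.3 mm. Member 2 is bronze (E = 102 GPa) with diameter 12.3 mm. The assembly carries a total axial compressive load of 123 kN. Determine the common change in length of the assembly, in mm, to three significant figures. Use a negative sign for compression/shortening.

-0.565 mm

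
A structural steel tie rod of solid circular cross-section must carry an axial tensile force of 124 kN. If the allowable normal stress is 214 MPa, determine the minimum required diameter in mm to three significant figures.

27.2 mm

Required area A ≥ P/σ_allow = 124000/214 = 579.4 mm².
For a solid circular section, d ≥ √(4A/π) = 27.16 mm.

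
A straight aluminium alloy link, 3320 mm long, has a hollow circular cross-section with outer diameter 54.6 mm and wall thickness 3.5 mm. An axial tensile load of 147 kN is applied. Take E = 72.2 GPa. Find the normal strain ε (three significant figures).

0.00362

A = 561.9 mm².
σ = N/A = 261.6 MPa; ε = σ/E = 261.6/72200 = 3.624e-03.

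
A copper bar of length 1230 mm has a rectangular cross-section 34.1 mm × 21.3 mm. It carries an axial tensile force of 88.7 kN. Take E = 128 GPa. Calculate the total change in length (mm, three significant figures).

A = 726.3 mm².
δ_mech = NL/(AE) = 88700·1230/(726.3·128000) = 1.174 mm.

1.17 mm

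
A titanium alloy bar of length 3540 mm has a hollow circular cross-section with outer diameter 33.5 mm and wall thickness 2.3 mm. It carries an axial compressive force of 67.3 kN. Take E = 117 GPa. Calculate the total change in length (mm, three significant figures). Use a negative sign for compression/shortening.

A = 225.4 mm².
δ_mech = NL/(AE) = -67300·3540/(225.4·117000) = -9.032 mm.

-9.03 mm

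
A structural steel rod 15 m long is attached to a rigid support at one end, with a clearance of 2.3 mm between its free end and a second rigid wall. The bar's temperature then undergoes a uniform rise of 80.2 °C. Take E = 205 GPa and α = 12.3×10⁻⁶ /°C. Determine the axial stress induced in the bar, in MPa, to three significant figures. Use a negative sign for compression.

Free thermal expansion αLΔT = 12.3e-6 · 15000 · 80.2 = 14.8 mm.
The walls engage after the gap closes; constrained expansion = 14.8 − 2.3 = 12.5 mm.
The walls impose strain ε = −(12.5)/15000 = -8.3313e-04; σ = Eε = 205000 · -8.3313e-04 = -170.8 MPa.

-171 MPa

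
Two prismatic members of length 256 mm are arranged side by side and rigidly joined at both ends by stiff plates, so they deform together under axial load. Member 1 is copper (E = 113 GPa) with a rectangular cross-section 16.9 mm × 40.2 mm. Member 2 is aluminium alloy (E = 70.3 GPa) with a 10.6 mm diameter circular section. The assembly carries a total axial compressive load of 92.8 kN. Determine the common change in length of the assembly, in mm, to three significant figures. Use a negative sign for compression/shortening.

A_1 = 679.4 mm².
A_2 = 88.25 mm².
Equal strain + equilibrium ⇒ each member carries load in proportion to AE: A₁E₁ = 76770000 N, A₂E₂ = 6204000 N, ΣAE = 82970000 N.
δ = PL/ΣAE = -92800·256/82970000 = -0.2863 mm.

-0.286 mm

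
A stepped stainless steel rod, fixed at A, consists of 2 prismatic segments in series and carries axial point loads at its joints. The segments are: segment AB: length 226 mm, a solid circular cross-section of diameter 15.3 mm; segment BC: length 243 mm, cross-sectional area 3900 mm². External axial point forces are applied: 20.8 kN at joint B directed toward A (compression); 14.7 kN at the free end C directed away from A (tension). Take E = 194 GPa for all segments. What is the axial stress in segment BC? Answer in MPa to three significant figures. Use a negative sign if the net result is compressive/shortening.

3.77 MPa

Internal axial forces (sectioning from the free end, tension +): N_BC = 14.7 kN, N_AB = -6.1 kN.
σ_BC = N_BC/A_BC = 14700/3900 = 3.769 MPa.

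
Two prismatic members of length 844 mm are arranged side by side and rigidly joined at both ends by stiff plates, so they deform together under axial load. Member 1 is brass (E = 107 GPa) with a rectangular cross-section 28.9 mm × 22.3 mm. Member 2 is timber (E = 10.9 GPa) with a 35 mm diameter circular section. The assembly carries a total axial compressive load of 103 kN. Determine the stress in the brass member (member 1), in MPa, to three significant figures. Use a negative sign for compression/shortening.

A_1 = 644.5 mm².
A_2 = 962.1 mm².
Equal strain + equilibrium ⇒ each member carries load in proportion to AE: A₁E₁ = 68960000 N, A₂E₂ = 10490000 N, ΣAE = 79450000 N.
σ₁ = P·E₁/ΣAE = -103000·107000/79450000 = -138.7 MPa.

-139 MPa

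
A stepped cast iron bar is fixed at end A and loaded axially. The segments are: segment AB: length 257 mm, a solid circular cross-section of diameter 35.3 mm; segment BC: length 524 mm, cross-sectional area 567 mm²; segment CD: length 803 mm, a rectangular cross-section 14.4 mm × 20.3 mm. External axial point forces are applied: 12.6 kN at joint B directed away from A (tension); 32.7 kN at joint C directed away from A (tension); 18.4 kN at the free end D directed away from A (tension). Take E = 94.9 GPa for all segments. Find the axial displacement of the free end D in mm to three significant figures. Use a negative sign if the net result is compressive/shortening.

Internal axial forces (sectioning from the free end, tension +): N_CD = 18.4 kN, N_BC = 51.1 kN, N_AB = 63.7 kN.
A_AB = 978.7 mm².
A_CD = 292.3 mm².
δ_AB = 63700·257/(978.7·94900) = 0.1763 mm
δ_BC = 51100·524/(567·94900) = 0.4976 mm
δ_CD = 18400·803/(292.3·94900) = 0.5326 mm
δ = Σδ_i = 1.207 mm.

1.21 mm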